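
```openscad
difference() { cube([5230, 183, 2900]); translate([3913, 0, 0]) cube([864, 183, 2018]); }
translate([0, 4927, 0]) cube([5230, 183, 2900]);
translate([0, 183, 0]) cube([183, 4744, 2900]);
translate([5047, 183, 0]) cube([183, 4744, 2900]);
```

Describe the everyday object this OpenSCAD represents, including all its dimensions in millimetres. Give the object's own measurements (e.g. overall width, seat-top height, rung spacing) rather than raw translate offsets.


A single room: four walls, each 2900 mm tall and 183 mm thick, enclosing an outside footprint 5230×5110 mm (x × y), no floor or roof. The front and back walls (−y and +y sides) run the full x-width; the side walls fit between their inner faces. A door opening 864 mm wide and 2018 mm tall is cut through the front wall from the floor up, its −x edge 3913 mm from the wall's −x end.


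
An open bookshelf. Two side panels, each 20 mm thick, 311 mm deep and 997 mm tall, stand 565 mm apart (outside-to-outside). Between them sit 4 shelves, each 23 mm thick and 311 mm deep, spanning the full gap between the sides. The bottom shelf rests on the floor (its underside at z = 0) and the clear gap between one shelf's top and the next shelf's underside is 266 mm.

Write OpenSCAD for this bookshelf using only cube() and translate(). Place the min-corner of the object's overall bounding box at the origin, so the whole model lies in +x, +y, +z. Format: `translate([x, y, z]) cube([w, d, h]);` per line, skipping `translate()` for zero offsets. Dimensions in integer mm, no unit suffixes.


cube([20, 311, 997]);
translate([545, 0, 0]) cube([20, 311, 997]);
translate([20, 0, 0]) cube([525, 311, 23]);
translate([20, 0, 289]) cube([525, 311, 23]);
translate([20, 0, 578]) cube([525, 311, 23]);
translate([20, 0, 867]) cube([525, 311, 23]);


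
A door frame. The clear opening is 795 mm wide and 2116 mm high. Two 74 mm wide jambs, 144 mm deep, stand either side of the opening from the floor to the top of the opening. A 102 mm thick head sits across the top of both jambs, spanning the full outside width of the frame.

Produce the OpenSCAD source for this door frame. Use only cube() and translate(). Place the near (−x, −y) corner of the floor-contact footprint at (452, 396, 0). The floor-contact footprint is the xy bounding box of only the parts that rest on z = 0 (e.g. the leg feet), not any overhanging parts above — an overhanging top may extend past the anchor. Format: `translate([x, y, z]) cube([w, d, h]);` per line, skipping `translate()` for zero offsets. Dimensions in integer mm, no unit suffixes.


translate([452, 396, 0]) cube([74, 144, 2116]);
translate([1321, 396, 0]) cube([74, 144, 2116]);
translate([452, 396, 2116]) cube([943, 144, 102]);


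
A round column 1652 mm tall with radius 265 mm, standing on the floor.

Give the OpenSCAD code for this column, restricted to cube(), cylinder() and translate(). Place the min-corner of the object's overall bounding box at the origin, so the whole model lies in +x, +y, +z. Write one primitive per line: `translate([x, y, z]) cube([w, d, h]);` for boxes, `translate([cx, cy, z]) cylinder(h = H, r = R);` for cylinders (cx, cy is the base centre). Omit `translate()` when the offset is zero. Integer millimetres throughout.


translate([265, 265, 0]) cylinder(h = 1652, r = 265);


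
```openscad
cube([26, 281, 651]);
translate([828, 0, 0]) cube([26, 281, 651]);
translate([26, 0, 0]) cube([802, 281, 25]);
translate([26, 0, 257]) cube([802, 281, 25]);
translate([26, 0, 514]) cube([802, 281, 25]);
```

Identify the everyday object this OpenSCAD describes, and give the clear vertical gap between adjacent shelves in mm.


A bookshelf. The clear shelf gap is 232 mm.

Two tall side panels with 3 horizontal boards between them — a bookshelf. The first two shelf undersides are at z = 0 and z = 257; with shelf thickness 25, the clear gap is 257 − 0 − 25 = 232 mm.


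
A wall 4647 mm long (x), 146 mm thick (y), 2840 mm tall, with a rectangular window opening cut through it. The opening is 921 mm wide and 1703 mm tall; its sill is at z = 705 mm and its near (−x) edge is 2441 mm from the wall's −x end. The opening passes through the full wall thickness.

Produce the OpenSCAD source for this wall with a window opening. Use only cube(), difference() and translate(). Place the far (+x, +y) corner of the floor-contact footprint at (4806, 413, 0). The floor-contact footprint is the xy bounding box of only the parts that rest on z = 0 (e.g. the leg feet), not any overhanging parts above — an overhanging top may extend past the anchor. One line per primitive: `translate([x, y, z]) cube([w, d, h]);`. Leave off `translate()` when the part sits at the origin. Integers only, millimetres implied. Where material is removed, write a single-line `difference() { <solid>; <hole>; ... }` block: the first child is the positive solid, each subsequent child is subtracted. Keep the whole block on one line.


difference() { translate([159, 267, 0]) cube([4647, 146, 2840]); translate([2600, 267, 705]) cube([921, 146, 1703]); }


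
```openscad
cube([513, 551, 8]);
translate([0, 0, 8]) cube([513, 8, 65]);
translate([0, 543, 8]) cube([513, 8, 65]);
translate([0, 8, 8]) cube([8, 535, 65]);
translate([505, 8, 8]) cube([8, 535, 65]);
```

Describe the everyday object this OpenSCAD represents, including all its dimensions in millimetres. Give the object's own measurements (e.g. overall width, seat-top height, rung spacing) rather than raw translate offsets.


An open-topped rectangular box: outside dimensions 513×551×73 mm, with a uniform wall and base thickness of 8 mm. The base is a full 513×551 slab on the floor; four walls sit on top of the base. The front and back walls (the −y and +y sides) span the full width; the two side walls fit between them.


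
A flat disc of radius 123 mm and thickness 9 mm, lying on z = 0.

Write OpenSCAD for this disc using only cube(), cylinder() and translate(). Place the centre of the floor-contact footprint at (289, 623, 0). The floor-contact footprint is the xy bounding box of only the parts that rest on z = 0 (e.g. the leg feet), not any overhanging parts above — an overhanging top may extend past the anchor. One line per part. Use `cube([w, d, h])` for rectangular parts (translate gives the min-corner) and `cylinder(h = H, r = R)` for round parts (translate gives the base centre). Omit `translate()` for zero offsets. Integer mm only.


translate([289, 623, 0]) cylinder(h = 9, r = 123);


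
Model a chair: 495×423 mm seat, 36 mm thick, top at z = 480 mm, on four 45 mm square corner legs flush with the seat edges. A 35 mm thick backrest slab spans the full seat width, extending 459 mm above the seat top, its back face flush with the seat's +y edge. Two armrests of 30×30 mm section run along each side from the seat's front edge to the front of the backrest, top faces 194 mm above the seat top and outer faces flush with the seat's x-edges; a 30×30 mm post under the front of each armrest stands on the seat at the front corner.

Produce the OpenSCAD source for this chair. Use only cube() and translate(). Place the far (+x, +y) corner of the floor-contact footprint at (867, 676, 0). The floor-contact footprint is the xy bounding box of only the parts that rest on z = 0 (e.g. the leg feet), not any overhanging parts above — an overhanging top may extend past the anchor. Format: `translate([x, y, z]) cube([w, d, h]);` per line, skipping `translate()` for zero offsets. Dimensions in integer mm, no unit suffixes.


translate([372, 253, 444]) cube([495, 423, 36]);
translate([372, 253, 0]) cube([45, 45, 444]);
translate([822, 253, 0]) cube([45, 45, 444]);
translate([372, 631, 0]) cube([45, 45, 444]);
translate([822, 631, 0]) cube([45, 45, 444]);
translate([372, 641, 480]) cube([495, 35, 459]);
translate([372, 253, 644]) cube([30, 388, 30]);
translate([837, 253, 644]) cube([30, 388, 30]);
translate([372, 253, 480]) cube([30, 30, 164]);
translate([837, 253, 480]) cube([30, 30, 164]);


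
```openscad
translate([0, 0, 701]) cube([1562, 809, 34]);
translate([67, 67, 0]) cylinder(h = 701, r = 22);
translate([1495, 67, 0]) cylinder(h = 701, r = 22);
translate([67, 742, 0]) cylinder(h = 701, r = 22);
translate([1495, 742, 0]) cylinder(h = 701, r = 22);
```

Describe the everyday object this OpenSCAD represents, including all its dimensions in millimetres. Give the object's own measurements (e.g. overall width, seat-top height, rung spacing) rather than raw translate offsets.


A rectangular dining table. The top is 1562×809×34 mm with its upper surface at z = 735 mm. It stands on four round legs of 44 mm diameter, each leg's bounding box inset 45 mm from the nearest pair of top edges, running from the floor to the underside of the top.


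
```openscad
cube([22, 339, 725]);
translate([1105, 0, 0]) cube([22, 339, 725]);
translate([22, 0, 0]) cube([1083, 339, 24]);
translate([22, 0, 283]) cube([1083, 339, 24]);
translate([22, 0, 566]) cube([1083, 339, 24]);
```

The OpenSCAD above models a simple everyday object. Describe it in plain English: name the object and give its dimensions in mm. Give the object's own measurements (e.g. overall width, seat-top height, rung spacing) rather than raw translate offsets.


An open bookshelf. Two side panels, each 22 mm thick, 339 mm deep and 725 mm tall, stand 1127 mm apart (outside-to-outside). Between them sit 3 shelves, each 24 mm thick and 339 mm deep, spanning the full gap between the sides. The bottom shelf rests on the floor (its underside at z = 0) and the clear gap between one shelf's top and the next shelf's underside is 259 mm.


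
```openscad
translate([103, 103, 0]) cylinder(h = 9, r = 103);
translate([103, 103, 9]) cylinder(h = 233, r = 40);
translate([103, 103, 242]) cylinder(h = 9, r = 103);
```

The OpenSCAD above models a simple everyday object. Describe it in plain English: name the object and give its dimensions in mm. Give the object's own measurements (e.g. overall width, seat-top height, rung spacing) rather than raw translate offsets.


A spool: two coaxial disc flanges of radius 103 mm and thickness 9 mm, joined by a core cylinder of radius 40 mm and height 233 mm. The lower flange rests on z = 0 and the three cylinders share a vertical axis.


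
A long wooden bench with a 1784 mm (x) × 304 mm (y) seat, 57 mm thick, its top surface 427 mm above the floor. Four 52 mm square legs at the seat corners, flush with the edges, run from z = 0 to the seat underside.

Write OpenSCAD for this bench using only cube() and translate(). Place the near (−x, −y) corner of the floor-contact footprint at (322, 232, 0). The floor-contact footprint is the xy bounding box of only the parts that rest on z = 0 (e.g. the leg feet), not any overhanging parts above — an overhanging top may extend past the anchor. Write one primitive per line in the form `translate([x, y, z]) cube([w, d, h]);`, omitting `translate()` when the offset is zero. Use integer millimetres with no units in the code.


// leg_h = 427 − 57 = 370
translate([322, 232, 370]) cube([1784, 304, 57]);
translate([322, 232, 0]) cube([52, 52, 370]);
translate([322, 484, 0]) cube([52, 52, 370]);
translate([2054, 232, 0]) cube([52, 52, 370]);
translate([2054, 484, 0]) cube([52, 52, 370]);


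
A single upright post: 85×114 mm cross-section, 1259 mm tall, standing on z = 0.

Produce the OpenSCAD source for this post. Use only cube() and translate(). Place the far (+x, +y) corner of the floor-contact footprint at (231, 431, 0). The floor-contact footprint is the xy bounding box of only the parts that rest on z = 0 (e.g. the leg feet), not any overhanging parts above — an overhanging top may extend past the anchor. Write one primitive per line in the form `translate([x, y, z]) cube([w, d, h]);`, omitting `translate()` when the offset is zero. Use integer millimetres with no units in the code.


translate([146, 317, 0]) cube([85, 114, 1259]);


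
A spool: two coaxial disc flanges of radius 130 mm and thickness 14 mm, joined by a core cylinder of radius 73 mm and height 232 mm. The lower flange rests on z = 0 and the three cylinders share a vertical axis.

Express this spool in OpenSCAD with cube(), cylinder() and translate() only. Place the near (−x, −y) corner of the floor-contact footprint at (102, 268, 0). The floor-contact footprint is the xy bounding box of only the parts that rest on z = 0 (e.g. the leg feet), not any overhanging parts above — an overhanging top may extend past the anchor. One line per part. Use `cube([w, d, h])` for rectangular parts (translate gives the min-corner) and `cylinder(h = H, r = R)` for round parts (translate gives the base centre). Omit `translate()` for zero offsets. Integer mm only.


translate([232, 398, 0]) cylinder(h = 14, r = 130);
translate([232, 398, 14]) cylinder(h = 232, r = 73);
translate([232, 398, 246]) cylinder(h = 14, r = 130);


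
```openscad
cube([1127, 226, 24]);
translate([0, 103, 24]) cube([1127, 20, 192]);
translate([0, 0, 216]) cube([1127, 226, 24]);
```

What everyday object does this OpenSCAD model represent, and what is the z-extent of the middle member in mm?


An I-beam. The web height is 192 mm.

Two wide flanges with a thin centred web — an I-beam. Overall 240 mm minus two 24 mm flanges gives a web of 240 − 2·24 = 192 mm.


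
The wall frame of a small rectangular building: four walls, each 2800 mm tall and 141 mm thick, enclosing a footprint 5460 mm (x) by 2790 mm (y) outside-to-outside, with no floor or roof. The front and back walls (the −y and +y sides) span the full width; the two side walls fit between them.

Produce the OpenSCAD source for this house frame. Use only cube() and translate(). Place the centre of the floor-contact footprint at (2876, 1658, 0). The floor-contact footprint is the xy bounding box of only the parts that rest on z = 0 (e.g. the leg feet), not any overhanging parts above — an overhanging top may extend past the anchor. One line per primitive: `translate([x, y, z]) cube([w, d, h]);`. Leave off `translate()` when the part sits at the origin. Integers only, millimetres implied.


translate([146, 263, 0]) cube([5460, 141, 2800]);
translate([146, 2912, 0]) cube([5460, 141, 2800]);
translate([146, 404, 0]) cube([141, 2508, 2800]);
translate([5465, 404, 0]) cube([141, 2508, 2800]);


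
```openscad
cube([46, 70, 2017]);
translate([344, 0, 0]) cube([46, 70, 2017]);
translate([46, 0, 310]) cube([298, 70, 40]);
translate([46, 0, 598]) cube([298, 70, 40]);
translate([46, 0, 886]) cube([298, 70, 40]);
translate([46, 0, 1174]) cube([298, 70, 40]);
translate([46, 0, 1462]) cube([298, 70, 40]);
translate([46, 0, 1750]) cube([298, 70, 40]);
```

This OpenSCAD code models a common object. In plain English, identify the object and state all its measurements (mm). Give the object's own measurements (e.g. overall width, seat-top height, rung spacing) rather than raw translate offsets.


A straight ladder. Two 46×70 mm vertical rails, 2017 mm tall, stand 390 mm apart (outside-to-outside) with their front faces coplanar on the −y side. 6 rungs, each 70 mm deep and 40 mm tall, span between the inner faces of the rails, front faces flush with the rails. The lowest rung's underside is at z = 310 mm and rungs are spaced 288 mm apart (underside to underside).


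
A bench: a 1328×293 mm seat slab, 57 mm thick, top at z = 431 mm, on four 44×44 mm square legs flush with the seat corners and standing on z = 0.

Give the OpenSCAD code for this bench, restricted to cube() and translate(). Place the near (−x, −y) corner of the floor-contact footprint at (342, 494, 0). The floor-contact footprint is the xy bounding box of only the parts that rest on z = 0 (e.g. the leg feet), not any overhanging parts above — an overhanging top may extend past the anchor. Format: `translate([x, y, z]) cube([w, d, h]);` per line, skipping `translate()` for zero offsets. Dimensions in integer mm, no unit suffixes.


translate([342, 494, 374]) cube([1328, 293, 57]);
translate([342, 494, 0]) cube([44, 44, 374]);
translate([342, 743, 0]) cube([44, 44, 374]);
translate([1626, 494, 0]) cube([44, 44, 374]);
translate([1626, 743, 0]) cube([44, 44, 374]);


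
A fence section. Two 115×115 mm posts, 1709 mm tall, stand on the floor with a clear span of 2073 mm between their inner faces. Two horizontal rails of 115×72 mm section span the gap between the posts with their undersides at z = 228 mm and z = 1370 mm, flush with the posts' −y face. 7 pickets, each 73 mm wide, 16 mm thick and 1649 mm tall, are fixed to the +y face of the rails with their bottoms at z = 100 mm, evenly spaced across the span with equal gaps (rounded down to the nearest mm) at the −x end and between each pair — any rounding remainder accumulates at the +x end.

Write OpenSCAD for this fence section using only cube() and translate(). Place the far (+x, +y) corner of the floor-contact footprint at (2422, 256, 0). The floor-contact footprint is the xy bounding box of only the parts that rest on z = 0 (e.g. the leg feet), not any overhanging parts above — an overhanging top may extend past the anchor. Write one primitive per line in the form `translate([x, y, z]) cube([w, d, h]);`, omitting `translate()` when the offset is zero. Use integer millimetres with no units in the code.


translate([119, 141, 0]) cube([115, 115, 1709]);
translate([2307, 141, 0]) cube([115, 115, 1709]);
translate([234, 141, 228]) cube([2073, 115, 72]);
translate([234, 141, 1370]) cube([2073, 115, 72]);
translate([429, 256, 100]) cube([73, 16, 1649]);
translate([697, 256, 100]) cube([73, 16, 1649]);
translate([965, 256, 100]) cube([73, 16, 1649]);
translate([1233, 256, 100]) cube([73, 16, 1649]);
translate([1501, 256, 100]) cube([73, 16, 1649]);
translate([1769, 256, 100]) cube([73, 16, 1649]);
translate([2037, 256, 100]) cube([73, 16, 1649]);


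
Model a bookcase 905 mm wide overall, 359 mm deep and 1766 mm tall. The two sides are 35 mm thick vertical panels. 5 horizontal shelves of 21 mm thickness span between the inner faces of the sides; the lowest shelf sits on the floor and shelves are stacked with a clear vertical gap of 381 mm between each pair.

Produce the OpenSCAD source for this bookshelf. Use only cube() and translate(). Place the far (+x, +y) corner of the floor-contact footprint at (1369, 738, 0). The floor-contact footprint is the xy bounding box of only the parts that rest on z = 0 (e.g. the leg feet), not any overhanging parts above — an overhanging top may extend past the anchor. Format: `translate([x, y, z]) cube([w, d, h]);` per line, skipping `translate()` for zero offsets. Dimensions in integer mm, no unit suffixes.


translate([464, 379, 0]) cube([35, 359, 1766]);
translate([1334, 379, 0]) cube([35, 359, 1766]);
translate([499, 379, 0]) cube([835, 359, 21]);
translate([499, 379, 402]) cube([835, 359, 21]);
translate([499, 379, 804]) cube([835, 359, 21]);
translate([499, 379, 1206]) cube([835, 359, 21]);
translate([499, 379, 1608]) cube([835, 359, 21]);


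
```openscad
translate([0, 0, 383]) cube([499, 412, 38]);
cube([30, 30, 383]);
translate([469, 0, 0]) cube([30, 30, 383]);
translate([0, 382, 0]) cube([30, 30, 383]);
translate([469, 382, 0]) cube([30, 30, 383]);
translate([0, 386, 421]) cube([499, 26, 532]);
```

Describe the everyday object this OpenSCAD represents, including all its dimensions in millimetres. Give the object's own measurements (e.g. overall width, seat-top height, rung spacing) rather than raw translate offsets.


A chair. The seat is a 499×412×38 mm slab with its top at z = 421 mm, on four 30×30 mm corner legs (flush with the seat edges, standing on z = 0). A flat backrest 26 mm thick, 532 mm tall, spans the full seat width and rises from the seat top along its +y edge, rear face flush with the rear of the seat.


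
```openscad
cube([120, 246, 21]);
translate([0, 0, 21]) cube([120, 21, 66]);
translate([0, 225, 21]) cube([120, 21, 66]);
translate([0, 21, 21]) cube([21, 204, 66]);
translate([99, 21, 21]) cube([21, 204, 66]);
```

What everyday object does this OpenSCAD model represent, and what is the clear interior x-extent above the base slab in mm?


An open box. The internal width is 78 mm.

A 120×246 base slab with four walls standing on it — an open box. The base is 120 mm wide and the walls are 21 mm thick, so the internal width is 120 − 2 × 21 = 78 mm.


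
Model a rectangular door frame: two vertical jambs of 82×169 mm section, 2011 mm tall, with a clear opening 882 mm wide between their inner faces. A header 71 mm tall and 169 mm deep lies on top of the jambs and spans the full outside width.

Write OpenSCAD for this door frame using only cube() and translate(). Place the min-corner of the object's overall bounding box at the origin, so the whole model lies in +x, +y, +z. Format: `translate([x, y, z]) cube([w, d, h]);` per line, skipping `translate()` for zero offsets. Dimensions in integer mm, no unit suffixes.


cube([82, 169, 2011]);
translate([964, 0, 0]) cube([82, 169, 2011]);
translate([0, 0, 2011]) cube([1046, 169, 71]);


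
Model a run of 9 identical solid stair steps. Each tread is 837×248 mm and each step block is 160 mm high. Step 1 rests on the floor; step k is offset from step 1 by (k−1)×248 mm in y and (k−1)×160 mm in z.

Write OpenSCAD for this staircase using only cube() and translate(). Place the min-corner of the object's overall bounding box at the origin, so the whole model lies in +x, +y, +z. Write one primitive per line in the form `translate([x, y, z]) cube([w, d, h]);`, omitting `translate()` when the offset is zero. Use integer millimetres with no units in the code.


cube([837, 248, 160]);
translate([0, 248, 160]) cube([837, 248, 160]);
translate([0, 496, 320]) cube([837, 248, 160]);
translate([0, 744, 480]) cube([837, 248, 160]);
translate([0, 992, 640]) cube([837, 248, 160]);
translate([0, 1240, 800]) cube([837, 248, 160]);
translate([0, 1488, 960]) cube([837, 248, 160]);
translate([0, 1736, 1120]) cube([837, 248, 160]);
translate([0, 1984, 1280]) cube([837, 248, 160]);


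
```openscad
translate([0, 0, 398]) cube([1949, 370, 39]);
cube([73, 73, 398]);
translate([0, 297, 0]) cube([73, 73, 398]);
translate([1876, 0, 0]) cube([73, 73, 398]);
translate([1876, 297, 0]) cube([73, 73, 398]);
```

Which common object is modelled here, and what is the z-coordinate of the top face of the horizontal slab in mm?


A bench. The seat-top height is 437 mm.

A long slab on four corner posts — a bench. The slab sits at z = 398 with thickness 39, so the top is 398 + 39 = 437 mm.


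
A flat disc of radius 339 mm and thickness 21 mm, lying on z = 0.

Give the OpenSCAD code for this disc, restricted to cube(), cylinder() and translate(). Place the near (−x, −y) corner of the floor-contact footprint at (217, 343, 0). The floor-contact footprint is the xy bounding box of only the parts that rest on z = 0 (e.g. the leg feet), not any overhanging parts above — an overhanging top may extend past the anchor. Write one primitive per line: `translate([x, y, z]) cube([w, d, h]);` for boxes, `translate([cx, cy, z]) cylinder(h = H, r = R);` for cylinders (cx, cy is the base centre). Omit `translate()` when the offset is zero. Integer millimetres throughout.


translate([556, 682, 0]) cylinder(h = 21, r = 339);


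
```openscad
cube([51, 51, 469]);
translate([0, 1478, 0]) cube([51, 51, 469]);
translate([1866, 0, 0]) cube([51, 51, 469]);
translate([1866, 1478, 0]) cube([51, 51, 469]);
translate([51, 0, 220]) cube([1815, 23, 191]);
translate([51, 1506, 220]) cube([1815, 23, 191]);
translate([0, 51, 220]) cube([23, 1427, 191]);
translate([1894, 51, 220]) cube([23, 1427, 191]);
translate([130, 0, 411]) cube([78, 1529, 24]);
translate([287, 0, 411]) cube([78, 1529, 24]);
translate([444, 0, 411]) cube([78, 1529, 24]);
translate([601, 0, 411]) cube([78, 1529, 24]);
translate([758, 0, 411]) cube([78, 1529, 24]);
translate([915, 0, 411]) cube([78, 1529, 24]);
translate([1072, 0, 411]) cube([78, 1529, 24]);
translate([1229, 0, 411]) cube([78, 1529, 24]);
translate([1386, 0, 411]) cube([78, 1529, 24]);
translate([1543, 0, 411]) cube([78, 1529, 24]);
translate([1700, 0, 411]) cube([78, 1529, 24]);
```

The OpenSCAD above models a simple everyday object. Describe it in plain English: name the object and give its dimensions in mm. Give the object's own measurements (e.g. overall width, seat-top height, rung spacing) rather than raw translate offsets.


A bed frame 1917 mm long (x) by 1529 mm wide (y). Four 51×51 mm corner posts, 469 mm tall, at the corners of the footprint. Four rails of 23 mm thickness and 191 mm height run between adjacent posts with their undersides at z = 220 mm, their outer faces flush with the outside of the frame (the two x-running rails run between the posts' inner faces; the two y-running rails run between the posts' inner faces). 11 slats, each 78 mm wide (x) and 24 mm thick, lie across the top of the two x-running rails, running the full 1529 mm width of the frame in y; along x they sit between the end posts with a 79 mm gap after the −x posts and between neighbouring slats, leaving 88 mm before the +x posts.


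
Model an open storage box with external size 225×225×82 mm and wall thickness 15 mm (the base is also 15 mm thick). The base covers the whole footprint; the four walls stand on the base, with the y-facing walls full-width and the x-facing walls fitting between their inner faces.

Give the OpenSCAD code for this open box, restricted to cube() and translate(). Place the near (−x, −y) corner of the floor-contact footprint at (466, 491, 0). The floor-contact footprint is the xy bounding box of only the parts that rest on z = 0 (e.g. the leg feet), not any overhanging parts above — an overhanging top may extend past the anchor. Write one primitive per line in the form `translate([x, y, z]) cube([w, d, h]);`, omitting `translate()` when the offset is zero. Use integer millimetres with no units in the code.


translate([466, 491, 0]) cube([225, 225, 15]);
translate([466, 491, 15]) cube([225, 15, 67]);
translate([466, 701, 15]) cube([225, 15, 67]);
translate([466, 506, 15]) cube([15, 195, 67]);
translate([676, 506, 15]) cube([15, 195, 67]);


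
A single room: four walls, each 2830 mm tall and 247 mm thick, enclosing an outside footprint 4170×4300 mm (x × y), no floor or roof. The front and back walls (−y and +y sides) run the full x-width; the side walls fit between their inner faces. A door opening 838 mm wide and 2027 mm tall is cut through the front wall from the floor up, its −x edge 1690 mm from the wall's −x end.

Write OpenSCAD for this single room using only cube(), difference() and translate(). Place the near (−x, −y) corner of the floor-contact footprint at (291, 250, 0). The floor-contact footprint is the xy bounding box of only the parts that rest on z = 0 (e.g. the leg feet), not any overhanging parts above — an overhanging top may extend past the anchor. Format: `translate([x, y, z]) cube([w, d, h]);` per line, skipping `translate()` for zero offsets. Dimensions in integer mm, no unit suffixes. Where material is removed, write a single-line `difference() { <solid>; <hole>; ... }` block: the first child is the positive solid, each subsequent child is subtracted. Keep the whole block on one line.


difference() { translate([291, 250, 0]) cube([4170, 247, 2830]); translate([1981, 250, 0]) cube([838, 247, 2027]); }
translate([291, 4303, 0]) cube([4170, 247, 2830]);
translate([291, 497, 0]) cube([247, 3806, 2830]);
translate([4214, 497, 0]) cube([247, 3806, 2830]);


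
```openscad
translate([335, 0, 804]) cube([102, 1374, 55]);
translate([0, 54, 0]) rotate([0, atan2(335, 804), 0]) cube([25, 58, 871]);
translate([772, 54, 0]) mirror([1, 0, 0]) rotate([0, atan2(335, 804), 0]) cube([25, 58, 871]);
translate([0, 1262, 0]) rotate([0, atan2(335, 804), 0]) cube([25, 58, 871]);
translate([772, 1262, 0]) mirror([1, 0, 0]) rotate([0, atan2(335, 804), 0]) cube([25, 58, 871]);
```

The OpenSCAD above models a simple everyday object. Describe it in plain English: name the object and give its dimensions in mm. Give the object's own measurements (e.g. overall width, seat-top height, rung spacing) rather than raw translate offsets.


A sawhorse. A 102×1374×55 mm beam (x, y, z) sits on two A-frame leg pairs. Each pair is two raked legs of 25×58 mm section (58 mm along y) splaying symmetrically in x. Each leg rises 804 mm vertically over 335 mm of horizontal reach and is 871 mm long along its own axis. Every leg's outer bottom edge rests on the floor and its outer top edge meets a bottom edge of the beam — the left legs (tilting toward +x) meet the beam's −x bottom edge, the right legs (their mirror images, tilting toward −x) meet its +x bottom edge — so the leg tops tuck under the beam, the beam's underside is 804 mm above the floor, and the feet are 772 mm apart outside-to-outside with the beam centred between them. The two leg pairs are set in 54 mm from either end of the beam.


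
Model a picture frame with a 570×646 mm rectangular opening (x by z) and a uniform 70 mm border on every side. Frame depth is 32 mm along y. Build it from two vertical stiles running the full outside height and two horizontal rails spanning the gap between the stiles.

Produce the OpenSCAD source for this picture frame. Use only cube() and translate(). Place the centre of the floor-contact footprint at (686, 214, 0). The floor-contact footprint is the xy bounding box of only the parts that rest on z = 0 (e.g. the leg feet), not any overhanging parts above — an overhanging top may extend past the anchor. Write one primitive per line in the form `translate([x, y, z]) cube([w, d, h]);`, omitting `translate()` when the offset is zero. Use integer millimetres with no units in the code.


translate([331, 198, 0]) cube([70, 32, 786]);
translate([971, 198, 0]) cube([70, 32, 786]);
translate([401, 198, 0]) cube([570, 32, 70]);
translate([401, 198, 716]) cube([570, 32, 70]);


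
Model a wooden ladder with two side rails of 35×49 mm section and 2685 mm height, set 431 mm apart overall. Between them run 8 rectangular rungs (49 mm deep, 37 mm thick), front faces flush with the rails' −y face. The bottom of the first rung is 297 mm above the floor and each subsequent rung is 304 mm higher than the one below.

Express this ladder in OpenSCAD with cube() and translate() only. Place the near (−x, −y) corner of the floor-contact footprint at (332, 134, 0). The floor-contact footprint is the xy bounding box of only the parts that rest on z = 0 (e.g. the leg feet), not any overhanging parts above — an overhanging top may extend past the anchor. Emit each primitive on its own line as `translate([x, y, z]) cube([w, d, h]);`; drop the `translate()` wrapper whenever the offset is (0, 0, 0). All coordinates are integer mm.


// rung span = 431 - 2*35 = 361
// rung[k] z = 297 + k*304
translate([332, 134, 0]) cube([35, 49, 2685]);
translate([728, 134, 0]) cube([35, 49, 2685]);
translate([367, 134, 297]) cube([361, 49, 37]);
translate([367, 134, 601]) cube([361, 49, 37]);
translate([367, 134, 905]) cube([361, 49, 37]);
translate([367, 134, 1209]) cube([361, 49, 37]);
translate([367, 134, 1513]) cube([361, 49, 37]);
translate([367, 134, 1817]) cube([361, 49, 37]);
translate([367, 134, 2121]) cube([361, 49, 37]);
translate([367, 134, 2425]) cube([361, 49, 37]);


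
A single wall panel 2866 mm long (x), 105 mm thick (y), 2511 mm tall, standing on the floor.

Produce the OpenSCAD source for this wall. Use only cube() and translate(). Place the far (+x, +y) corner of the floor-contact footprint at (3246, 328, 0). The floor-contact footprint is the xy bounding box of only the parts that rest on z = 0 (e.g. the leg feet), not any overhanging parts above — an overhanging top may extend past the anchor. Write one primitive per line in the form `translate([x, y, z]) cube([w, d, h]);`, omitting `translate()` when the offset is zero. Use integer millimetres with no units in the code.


translate([380, 223, 0]) cube([2866, 105, 2511]);


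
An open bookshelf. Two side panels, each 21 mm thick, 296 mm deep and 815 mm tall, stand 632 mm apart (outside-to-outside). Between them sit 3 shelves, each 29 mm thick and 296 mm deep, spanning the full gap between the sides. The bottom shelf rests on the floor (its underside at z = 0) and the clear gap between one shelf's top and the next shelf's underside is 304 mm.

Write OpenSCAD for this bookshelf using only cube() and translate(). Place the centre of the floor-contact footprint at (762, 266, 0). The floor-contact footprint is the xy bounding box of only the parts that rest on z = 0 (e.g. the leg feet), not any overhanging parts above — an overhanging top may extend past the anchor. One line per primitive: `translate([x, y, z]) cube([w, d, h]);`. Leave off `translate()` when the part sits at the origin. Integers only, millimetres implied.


translate([446, 118, 0]) cube([21, 296, 815]);
translate([1057, 118, 0]) cube([21, 296, 815]);
translate([467, 118, 0]) cube([590, 296, 29]);
translate([467, 118, 333]) cube([590, 296, 29]);
translate([467, 118, 666]) cube([590, 296, 29]);


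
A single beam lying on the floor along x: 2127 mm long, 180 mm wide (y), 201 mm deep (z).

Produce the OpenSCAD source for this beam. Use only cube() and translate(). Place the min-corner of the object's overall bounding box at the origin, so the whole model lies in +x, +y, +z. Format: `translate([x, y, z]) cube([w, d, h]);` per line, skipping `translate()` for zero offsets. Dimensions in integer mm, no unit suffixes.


cube([2127, 180, 201]);


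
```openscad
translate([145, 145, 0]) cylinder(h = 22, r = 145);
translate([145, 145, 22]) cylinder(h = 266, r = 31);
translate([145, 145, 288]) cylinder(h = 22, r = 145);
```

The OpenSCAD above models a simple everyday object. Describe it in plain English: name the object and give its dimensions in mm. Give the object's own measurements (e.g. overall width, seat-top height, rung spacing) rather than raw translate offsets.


A spool: two coaxial disc flanges of radius 145 mm and thickness 22 mm, joined by a core cylinder of radius 31 mm and height 266 mm. The lower flange rests on z = 0 and the three cylinders share a vertical axis.


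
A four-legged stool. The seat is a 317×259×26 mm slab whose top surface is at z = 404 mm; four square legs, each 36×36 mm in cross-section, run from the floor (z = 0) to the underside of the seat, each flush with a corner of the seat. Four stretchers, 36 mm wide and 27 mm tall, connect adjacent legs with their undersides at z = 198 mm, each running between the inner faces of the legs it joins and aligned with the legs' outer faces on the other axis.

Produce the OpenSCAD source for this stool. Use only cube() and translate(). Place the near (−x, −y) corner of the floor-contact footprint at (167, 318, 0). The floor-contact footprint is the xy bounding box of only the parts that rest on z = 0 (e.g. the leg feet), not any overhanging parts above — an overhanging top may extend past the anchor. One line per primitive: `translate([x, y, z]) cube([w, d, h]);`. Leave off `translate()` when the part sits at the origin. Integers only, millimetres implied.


translate([167, 318, 378]) cube([317, 259, 26]);
translate([167, 318, 0]) cube([36, 36, 378]);
translate([448, 318, 0]) cube([36, 36, 378]);
translate([167, 541, 0]) cube([36, 36, 378]);
translate([448, 541, 0]) cube([36, 36, 378]);
translate([203, 318, 198]) cube([245, 36, 27]);
translate([203, 541, 198]) cube([245, 36, 27]);
translate([167, 354, 198]) cube([36, 187, 27]);
translate([448, 354, 198]) cube([36, 187, 27]);


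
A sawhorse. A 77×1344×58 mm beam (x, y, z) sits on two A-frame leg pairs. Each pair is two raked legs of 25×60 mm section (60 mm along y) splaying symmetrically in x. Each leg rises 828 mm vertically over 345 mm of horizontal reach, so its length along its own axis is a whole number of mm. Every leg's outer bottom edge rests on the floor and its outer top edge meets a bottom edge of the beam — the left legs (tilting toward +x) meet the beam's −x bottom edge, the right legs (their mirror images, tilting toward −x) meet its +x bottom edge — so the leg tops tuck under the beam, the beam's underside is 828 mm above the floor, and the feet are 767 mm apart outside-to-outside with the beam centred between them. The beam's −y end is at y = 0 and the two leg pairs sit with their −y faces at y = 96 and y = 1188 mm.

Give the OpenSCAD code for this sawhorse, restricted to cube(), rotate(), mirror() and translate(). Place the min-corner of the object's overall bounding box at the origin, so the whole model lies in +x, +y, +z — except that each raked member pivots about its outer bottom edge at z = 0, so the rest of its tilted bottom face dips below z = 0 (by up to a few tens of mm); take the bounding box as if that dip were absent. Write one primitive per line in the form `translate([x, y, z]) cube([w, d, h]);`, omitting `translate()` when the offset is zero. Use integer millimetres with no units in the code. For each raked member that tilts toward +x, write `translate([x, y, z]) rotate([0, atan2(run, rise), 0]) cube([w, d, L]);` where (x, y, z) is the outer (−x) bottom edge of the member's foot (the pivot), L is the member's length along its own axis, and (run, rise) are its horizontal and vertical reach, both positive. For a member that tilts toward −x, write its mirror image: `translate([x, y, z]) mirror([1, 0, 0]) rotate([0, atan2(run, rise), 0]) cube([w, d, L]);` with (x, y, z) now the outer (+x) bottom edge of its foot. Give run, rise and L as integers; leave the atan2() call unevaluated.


translate([345, 0, 828]) cube([77, 1344, 58]);
translate([0, 96, 0]) rotate([0, atan2(345, 828), 0]) cube([25, 60, 897]);
translate([767, 96, 0]) mirror([1, 0, 0]) rotate([0, atan2(345, 828), 0]) cube([25, 60, 897]);
translate([0, 1188, 0]) rotate([0, atan2(345, 828), 0]) cube([25, 60, 897]);
translate([767, 1188, 0]) mirror([1, 0, 0]) rotate([0, atan2(345, 828), 0]) cube([25, 60, 897]);


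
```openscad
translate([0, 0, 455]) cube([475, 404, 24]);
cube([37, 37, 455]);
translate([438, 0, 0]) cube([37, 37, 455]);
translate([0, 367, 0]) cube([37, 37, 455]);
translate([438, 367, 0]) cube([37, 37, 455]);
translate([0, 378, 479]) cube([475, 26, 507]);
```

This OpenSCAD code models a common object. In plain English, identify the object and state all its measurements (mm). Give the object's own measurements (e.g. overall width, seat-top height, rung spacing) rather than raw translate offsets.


A chair. The seat is a 475×404×24 mm slab with its top at z = 479 mm, on four 37×37 mm corner legs (flush with the seat edges, standing on z = 0). A flat backrest 26 mm thick, 507 mm tall, spans the full seat width and rises from the seat top along its +y edge, rear face flush with the rear of the seat.


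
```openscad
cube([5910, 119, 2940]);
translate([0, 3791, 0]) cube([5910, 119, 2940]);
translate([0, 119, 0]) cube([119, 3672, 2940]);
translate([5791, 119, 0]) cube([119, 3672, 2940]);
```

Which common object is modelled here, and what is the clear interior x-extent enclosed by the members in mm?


A house (or room) frame. The interior width is 5672 mm.

Four 2940 mm walls enclosing a rectangle with no floor or roof — a room or house frame. Outside width is 5910 mm and wall thickness is 119 mm, so the interior width is 5910 − 2 × 119 = 5672 mm.


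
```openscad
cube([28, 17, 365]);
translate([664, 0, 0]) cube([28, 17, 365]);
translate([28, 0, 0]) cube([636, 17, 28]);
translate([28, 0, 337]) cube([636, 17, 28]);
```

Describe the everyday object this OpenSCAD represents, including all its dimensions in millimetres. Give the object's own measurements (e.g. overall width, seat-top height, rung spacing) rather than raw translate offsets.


A rectangular picture frame lying in the x–z plane (depth along y). The opening is 636 mm wide (x) by 309 mm tall (z), surrounded by a border 28 mm wide on all four sides. The frame is 17 mm deep and is made of two full-height vertical stiles with two horizontal rails fitted between them.


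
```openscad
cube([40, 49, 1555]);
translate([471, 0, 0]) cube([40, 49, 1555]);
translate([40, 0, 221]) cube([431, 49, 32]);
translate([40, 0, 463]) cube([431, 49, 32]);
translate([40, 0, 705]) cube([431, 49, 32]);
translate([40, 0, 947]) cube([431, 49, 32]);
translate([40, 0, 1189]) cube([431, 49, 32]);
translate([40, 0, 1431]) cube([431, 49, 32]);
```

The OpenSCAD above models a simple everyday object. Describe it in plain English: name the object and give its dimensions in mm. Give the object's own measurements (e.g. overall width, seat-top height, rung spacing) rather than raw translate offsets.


A straight ladder. Two 40×49 mm vertical rails, 1555 mm tall, stand 511 mm apart (outside-to-outside) with their front faces coplanar on the −y side. 6 rungs, each 49 mm deep and 32 mm tall, span between the inner faces of the rails, front faces flush with the rails. The lowest rung's underside is at z = 221 mm and rungs are spaced 242 mm apart (underside to underside).
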